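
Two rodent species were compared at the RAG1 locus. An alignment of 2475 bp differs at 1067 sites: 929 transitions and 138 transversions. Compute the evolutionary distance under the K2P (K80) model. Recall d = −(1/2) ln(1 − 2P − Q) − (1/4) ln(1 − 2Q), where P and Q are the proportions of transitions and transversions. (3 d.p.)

P = 929/2475 ≈ 0.375354 and Q = 138/2475 ≈ 0.055758.
Under the Kimura two-parameter model, d = −½ ln(1 − 2P − Q) − ¼ ln(1 − 2Q).
1 − 2P − Q = 0.193534, giving −½ ln(0.193534) = 0.821151.
1 − 2Q = 0.888484, giving −¼ ln(0.888484) = 0.029560.
d = 0.821151 + 0.029560 = 0.850711.

0.851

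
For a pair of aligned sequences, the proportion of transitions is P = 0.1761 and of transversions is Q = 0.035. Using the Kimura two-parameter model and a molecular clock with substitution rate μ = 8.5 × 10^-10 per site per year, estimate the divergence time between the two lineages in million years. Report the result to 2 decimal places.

154.71

Under the Kimura two-parameter model, d = −½ ln(1 − 2P − Q) − ¼ ln(1 − 2Q).
1 − 2P − Q = 0.6128, giving −½ ln(0.6128) = 0.244858.
1 − 2Q = 0.93, giving −¼ ln(0.93) = 0.018143.
d = 0.244858 + 0.018143 = 0.263001.
Under a molecular clock d = 2μt, so t = d/(2μ) = 0.263001 / (2 × 8.5 × 10^-10) = 154.71 million years.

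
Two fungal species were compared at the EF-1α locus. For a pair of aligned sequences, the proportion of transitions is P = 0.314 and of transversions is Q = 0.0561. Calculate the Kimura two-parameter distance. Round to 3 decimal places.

Under the Kimura two-parameter model, d = −½ ln(1 − 2P − Q) − ¼ ln(1 − 2Q).
1 − 2P − Q = 0.3159, giving −½ ln(0.3159) = 0.576165.
1 − 2Q = 0.8878, giving −¼ ln(0.8878) = 0.029752.
d = 0.576165 + 0.029752 = 0.605917.

0.606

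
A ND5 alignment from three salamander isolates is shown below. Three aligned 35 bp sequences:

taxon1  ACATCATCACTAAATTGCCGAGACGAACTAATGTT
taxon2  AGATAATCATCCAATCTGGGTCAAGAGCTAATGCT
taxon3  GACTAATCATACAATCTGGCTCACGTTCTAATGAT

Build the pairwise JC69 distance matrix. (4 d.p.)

taxon1–taxon2: 14/35 sites differ → p = 0.4, d = −0.75 ln(1 − 0.533333) = 0.571605 ≈ 0.5716.
taxon1–taxon3: 17/35 sites differ → p ≈ 0.485714, d = −0.75 ln(1 − 0.647619) = 0.782282 ≈ 0.7823.
taxon2–taxon3: 9/35 sites differ → p ≈ 0.257143, d = −0.75 ln(1 − 0.342857) = 0.314890 ≈ 0.3149.

d(taxon1,taxon2) = 0.5716, d(taxon1,taxon3) = 0.7823, d(taxon2,taxon3) = 0.3149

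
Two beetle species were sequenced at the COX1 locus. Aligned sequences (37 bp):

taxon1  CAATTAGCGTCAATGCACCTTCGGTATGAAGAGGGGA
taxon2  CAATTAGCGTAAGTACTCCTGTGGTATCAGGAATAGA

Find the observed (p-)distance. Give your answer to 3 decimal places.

0.297

The sequences differ at 11 of 37 positions.
p = 11/37 = 0.297297… ≈ 0.297 (to 3 d.p.).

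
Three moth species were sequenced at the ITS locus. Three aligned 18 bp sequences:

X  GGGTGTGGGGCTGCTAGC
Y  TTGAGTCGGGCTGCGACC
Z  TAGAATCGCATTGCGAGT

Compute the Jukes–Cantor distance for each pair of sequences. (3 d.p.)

d(X,Y) = 0.441, d(X,Z) = 1.012, d(Y,Z) = 0.548

X–Y: 6/18 sites differ → p ≈ 0.333333, d = −0.75 ln(1 − 0.444444) = 0.440839 ≈ 0.441.
X–Z: 10/18 sites differ → p ≈ 0.555556, d = −0.75 ln(1 − 0.740741) = 1.012446 ≈ 1.012.
Y–Z: 7/18 sites differ → p ≈ 0.388889, d = −0.75 ln(1 − 0.518519) = 0.548166 ≈ 0.548.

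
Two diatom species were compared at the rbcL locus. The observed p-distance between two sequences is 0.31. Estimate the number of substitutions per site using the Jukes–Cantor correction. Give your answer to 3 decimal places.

d = −(3/4) ln(1 − 4p/3) = −0.75 ln(1 − 0.413333) = −0.75 ln(0.586667)
  = −0.75 × (-0.533298) = 0.399974 substitutions/site.

0.400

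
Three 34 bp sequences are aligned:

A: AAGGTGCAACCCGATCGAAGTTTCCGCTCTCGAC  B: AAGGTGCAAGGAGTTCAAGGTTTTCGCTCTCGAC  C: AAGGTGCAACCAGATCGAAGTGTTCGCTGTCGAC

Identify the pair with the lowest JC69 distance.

A and C

A–B: 7/34 differ, p = 0.206, d = 0.241.
A–C: 4/34 differ, p = 0.118, d = 0.128.
B–C: 7/34 differ, p = 0.206, d = 0.241.
The smallest distance is between A and C.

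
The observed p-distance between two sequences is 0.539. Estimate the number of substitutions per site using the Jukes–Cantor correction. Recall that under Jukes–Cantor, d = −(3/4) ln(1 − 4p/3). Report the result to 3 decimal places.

d = −(3/4) ln(1 − 4p/3) = −0.75 ln(1 − 0.718667) = −0.75 ln(0.281333)
  = −0.75 × (-1.268216) = 0.951162 substitutions/site.

0.951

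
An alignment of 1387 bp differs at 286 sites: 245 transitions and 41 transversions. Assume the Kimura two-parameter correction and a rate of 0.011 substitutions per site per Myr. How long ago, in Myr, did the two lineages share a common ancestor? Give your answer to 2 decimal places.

P = 245/1387 ≈ 0.17664 and Q = 41/1387 ≈ 0.02956.
Under the Kimura two-parameter model, d = −½ ln(1 − 2P − Q) − ¼ ln(1 − 2Q).
1 − 2P − Q = 0.61716, giving −½ ln(0.61716) = 0.241313.
1 − 2Q = 0.94088, giving −¼ ln(0.94088) = 0.015235.
d = 0.241313 + 0.015235 = 0.256548.
Under a molecular clock d = 2μt, so t = d/(2μ) = 0.256548 / (2 × 0.011) = 11.66 Myr.

11.66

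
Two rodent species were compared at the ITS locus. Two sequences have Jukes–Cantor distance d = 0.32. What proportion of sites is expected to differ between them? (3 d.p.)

p = (3/4)(1 − e^(−4d/3)) = 0.75 × (1 − e^(-0.426667)) = 0.75 × (1 − 0.652681) = 0.260489.

0.260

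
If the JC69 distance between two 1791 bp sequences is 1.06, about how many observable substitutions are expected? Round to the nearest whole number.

Invert JC69: p = (3/4)(1 − e^(−4d/3)) = 0.75 × (1 − e^(-1.413333)) = 0.75 × (1 − 0.243331) = 0.567502.
Expected differing sites = pL ≈ 0.567502 × 1791 = 1016.396082 ≈ 1016.

1016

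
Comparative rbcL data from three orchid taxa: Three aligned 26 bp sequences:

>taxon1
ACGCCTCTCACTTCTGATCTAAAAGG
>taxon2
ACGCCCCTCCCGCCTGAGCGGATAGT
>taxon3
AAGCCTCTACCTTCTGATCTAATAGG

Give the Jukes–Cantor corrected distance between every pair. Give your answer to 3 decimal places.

d(taxon1,taxon2) = 0.464, d(taxon1,taxon3) = 0.172, d(taxon2,taxon3) = 0.464

taxon1–taxon2: 9/26 sites differ → p ≈ 0.346154, d = −0.75 ln(1 − 0.461539) = 0.464280 ≈ 0.464.
taxon1–taxon3: 4/26 sites differ → p ≈ 0.153846, d = −0.75 ln(1 − 0.205128) = 0.172181 ≈ 0.172.
taxon2–taxon3: 9/26 sites differ → p ≈ 0.346154, d = −0.75 ln(1 − 0.461539) = 0.464280 ≈ 0.464.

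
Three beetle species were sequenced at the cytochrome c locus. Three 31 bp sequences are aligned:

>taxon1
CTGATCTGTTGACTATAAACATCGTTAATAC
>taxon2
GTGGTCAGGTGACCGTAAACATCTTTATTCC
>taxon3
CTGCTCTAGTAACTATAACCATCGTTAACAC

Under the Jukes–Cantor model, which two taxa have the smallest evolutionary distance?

taxon1–taxon2: 9/31 differ, p = 0.290, d = 0.367.
taxon1–taxon3: 6/31 differ, p = 0.194, d = 0.224.
taxon2–taxon3: 12/31 differ, p = 0.387, d = 0.544.
The smallest distance is between taxon1 and taxon3.

taxon1 and taxon3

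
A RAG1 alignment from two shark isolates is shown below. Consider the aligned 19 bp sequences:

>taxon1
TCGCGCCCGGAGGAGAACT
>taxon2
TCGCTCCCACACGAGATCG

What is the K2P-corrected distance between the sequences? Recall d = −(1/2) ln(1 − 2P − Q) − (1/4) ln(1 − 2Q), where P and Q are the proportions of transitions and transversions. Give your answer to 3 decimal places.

0.417

Of 19 sites, 1 differences are transitions and 5 are transversions, so P = 1/19 ≈ 0.052632 and Q = 5/19 ≈ 0.263158.
Under the Kimura two-parameter model, d = −½ ln(1 − 2P − Q) − ¼ ln(1 − 2Q).
1 − 2P − Q = 0.631578, giving −½ ln(0.631578) = 0.229767.
1 − 2Q = 0.473684, giving −¼ ln(0.473684) = 0.186804.
d = 0.229767 + 0.186804 = 0.416571.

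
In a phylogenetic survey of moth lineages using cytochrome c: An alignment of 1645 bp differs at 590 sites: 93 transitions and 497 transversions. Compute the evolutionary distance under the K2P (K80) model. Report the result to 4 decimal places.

P = 93/1645 ≈ 0.056535 and Q = 497/1645 ≈ 0.302128.
Under the Kimura two-parameter model, d = −½ ln(1 − 2P − Q) − ¼ ln(1 − 2Q).
1 − 2P − Q = 0.584802, giving −½ ln(0.584802) = 0.268241.
1 − 2Q = 0.395744, giving −¼ ln(0.395744) = 0.231747.
d = 0.268241 + 0.231747 = 0.499988.

0.5000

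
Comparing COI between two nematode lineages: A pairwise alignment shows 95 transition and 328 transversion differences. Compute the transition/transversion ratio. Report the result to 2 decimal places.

R = 95/328 = 0.289634… ≈ 0.29 (to 2 d.p.).

0.29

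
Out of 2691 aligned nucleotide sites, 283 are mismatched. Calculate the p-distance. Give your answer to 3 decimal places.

p = 283/2691 = 0.105165… ≈ 0.105 (to 3 d.p.).

0.105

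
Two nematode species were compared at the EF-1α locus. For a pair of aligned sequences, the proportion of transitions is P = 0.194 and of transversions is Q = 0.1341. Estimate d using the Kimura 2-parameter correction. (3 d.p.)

0.447

Under the Kimura two-parameter model, d = −½ ln(1 − 2P − Q) − ¼ ln(1 − 2Q).
1 − 2P − Q = 0.4779, giving −½ ln(0.4779) = 0.369177.
1 − 2Q = 0.7318, giving −¼ ln(0.7318) = 0.078062.
d = 0.369177 + 0.078062 = 0.447239.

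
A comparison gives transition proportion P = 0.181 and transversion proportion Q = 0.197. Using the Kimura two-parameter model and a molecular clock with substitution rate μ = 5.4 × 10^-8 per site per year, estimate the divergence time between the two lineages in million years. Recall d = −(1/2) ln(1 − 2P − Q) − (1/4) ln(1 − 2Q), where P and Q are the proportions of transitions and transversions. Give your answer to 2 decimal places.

4.95

Under the Kimura two-parameter model, d = −½ ln(1 − 2P − Q) − ¼ ln(1 − 2Q).
1 − 2P − Q = 0.441, giving −½ ln(0.441) = 0.409355.
1 − 2Q = 0.606, giving −¼ ln(0.606) = 0.125219.
d = 0.409355 + 0.125219 = 0.534574.
Under a molecular clock d = 2μt, so t = d/(2μ) = 0.534574 / (2 × 5.4 × 10^-8) = 4.95 million years.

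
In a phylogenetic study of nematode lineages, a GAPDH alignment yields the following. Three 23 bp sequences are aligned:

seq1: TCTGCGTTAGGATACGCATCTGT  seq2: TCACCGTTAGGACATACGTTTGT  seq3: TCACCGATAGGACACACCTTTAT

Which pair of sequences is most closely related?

seq2 and seq3

seq1–seq2: 7/23 differ, p = 0.304, d = 0.390.
seq1–seq3: 8/23 differ, p = 0.348, d = 0.467.
seq2–seq3: 4/23 differ, p = 0.174, d = 0.198.
The smallest distance is between seq2 and seq3.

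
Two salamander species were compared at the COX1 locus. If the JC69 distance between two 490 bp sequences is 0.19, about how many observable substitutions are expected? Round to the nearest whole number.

Invert JC69: p = (3/4)(1 − e^(−4d/3)) = 0.75 × (1 − e^(-0.253333)) = 0.75 × (1 − 0.776209) = 0.167843.
Expected differing sites = pL ≈ 0.167843 × 490 = 82.24307 ≈ 82.

82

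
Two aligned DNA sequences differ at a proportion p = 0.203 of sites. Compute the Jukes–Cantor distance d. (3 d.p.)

d = −(3/4) ln(1 − 4p/3) = −0.75 ln(1 − 0.270667) = −0.75 ln(0.729333)
  = −0.75 × (-0.315625) = 0.236719 substitutions/site.

0.237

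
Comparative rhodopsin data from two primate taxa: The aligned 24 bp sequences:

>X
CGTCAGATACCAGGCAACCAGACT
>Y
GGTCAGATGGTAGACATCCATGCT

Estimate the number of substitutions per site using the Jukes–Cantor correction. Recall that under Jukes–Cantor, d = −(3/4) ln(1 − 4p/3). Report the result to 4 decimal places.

0.4408

The sequences differ at 8 of 24 sites (1, 9, 10, 11, 14, 17, 21, 22), so p = 8/24 ≈ 0.333333.
d = −(3/4) ln(1 − 4p/3) = −0.75 ln(1 − 0.444444) = −0.75 ln(0.555556)
  = −0.75 × (-0.587786) = 0.440840 substitutions/site.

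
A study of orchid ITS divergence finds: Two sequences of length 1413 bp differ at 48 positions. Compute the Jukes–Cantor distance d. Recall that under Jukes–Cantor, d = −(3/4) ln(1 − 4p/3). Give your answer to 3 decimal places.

p = 48/1413 ≈ 0.03397.
d = −(3/4) ln(1 − 4p/3) = −0.75 ln(1 − 0.045293) = −0.75 ln(0.954707)
  = −0.75 × (-0.046351) = 0.034763 substitutions/site.

0.035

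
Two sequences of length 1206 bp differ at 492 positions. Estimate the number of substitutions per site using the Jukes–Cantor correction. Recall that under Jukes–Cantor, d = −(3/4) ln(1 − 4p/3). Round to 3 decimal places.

0.589

p = 492/1206 ≈ 0.40796.
d = −(3/4) ln(1 − 4p/3) = −0.75 ln(1 − 0.543947) = −0.75 ln(0.456053)
  = −0.75 × (-0.785146) = 0.588860 substitutions/site.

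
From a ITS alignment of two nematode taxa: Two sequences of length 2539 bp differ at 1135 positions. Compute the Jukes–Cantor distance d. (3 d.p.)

0.680

p = 1135/2539 ≈ 0.447026.
d = −(3/4) ln(1 − 4p/3) = −0.75 ln(1 − 0.596035) = −0.75 ln(0.403965)
  = −0.75 × (-0.906427) = 0.679820 substitutions/site.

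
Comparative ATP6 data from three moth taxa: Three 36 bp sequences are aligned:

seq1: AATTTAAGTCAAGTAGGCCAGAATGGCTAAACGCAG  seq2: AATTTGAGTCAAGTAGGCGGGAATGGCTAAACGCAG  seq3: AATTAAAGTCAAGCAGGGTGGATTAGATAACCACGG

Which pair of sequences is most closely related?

seq1–seq2: 3/36 differ, p = 0.083, d = 0.088.
seq1–seq3: 11/36 differ, p = 0.306, d = 0.392.
seq2–seq3: 11/36 differ, p = 0.306, d = 0.392.
The smallest distance is between seq1 and seq2.

seq1 and seq2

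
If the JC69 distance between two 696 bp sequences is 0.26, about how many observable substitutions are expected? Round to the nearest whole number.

153

Invert JC69: p = (3/4)(1 − e^(−4d/3)) = 0.75 × (1 − e^(-0.346667)) = 0.75 × (1 − 0.707041) = 0.219719.
Expected differing sites = pL ≈ 0.219719 × 696 = 152.924424 ≈ 153.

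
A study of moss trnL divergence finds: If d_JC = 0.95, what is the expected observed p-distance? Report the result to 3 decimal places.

p = (3/4)(1 − e^(−4d/3)) = 0.75 × (1 − e^(-1.266667)) = 0.75 × (1 − 0.281769) = 0.538673.

0.539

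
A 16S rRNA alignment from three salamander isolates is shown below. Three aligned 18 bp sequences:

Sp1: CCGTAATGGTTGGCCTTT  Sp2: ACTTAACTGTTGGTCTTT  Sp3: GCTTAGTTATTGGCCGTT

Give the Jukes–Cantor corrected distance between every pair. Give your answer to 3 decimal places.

d(Sp1,Sp2) = 0.347, d(Sp1,Sp3) = 0.441, d(Sp2,Sp3) = 0.441

Sp1–Sp2: 5/18 sites differ → p ≈ 0.277778, d = −0.75 ln(1 − 0.370371) = 0.346968 ≈ 0.347.
Sp1–Sp3: 6/18 sites differ → p ≈ 0.333333, d = −0.75 ln(1 − 0.444444) = 0.440839 ≈ 0.441.
Sp2–Sp3: 6/18 sites differ → p ≈ 0.333333, d = −0.75 ln(1 − 0.444444) = 0.440839 ≈ 0.441.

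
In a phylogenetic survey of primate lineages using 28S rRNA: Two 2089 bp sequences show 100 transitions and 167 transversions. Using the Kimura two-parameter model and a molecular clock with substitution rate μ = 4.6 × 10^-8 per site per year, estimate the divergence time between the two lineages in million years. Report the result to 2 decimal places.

P = 100/2089 ≈ 0.04787 and Q = 167/2089 ≈ 0.079943.
Under the Kimura two-parameter model, d = −½ ln(1 − 2P − Q) − ¼ ln(1 − 2Q).
1 − 2P − Q = 0.824317, giving −½ ln(0.824317) = 0.096600.
1 − 2Q = 0.840114, giving −¼ ln(0.840114) = 0.043554.
d = 0.096600 + 0.043554 = 0.140154.
Under a molecular clock d = 2μt, so t = d/(2μ) = 0.140154 / (2 × 4.6 × 10^-8) = 1.52 million years.

1.52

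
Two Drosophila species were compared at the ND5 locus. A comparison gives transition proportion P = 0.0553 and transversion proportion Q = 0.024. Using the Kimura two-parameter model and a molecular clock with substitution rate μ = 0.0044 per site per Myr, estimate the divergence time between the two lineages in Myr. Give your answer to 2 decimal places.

9.61

Under the Kimura two-parameter model, d = −½ ln(1 − 2P − Q) − ¼ ln(1 − 2Q).
1 − 2P − Q = 0.8654, giving −½ ln(0.8654) = 0.072282.
1 − 2Q = 0.952, giving −¼ ln(0.952) = 0.012298.
d = 0.072282 + 0.012298 = 0.084580.
Under a molecular clock d = 2μt, so t = d/(2μ) = 0.084580 / (2 × 0.0044) = 9.61 Myr.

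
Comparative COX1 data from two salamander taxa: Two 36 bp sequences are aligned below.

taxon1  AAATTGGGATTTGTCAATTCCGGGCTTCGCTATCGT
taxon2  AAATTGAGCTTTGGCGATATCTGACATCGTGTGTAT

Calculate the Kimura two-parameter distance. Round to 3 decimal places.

Of 36 sites, 7 differences are transitions and 8 are transversions, so P = 7/36 ≈ 0.194444 and Q = 8/36 ≈ 0.222222.
Under the Kimura two-parameter model, d = −½ ln(1 − 2P − Q) − ¼ ln(1 − 2Q).
1 − 2P − Q = 0.38889, giving −½ ln(0.38889) = 0.472229.
1 − 2Q = 0.555556, giving −¼ ln(0.555556) = 0.146946.
d = 0.472229 + 0.146946 = 0.619175.

0.619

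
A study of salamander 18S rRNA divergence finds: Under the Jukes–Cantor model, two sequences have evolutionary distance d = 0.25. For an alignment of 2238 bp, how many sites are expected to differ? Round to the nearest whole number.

476

Invert JC69: p = (3/4)(1 − e^(−4d/3)) = 0.75 × (1 − e^(-0.333333)) = 0.75 × (1 − 0.716532) = 0.212601.
Expected differing sites = pL ≈ 0.212601 × 2238 = 475.801038 ≈ 476.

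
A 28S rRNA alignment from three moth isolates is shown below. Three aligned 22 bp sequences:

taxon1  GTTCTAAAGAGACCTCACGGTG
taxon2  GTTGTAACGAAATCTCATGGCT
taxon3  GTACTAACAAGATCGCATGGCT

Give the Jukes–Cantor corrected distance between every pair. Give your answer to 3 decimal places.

d(taxon1,taxon2) = 0.414, d(taxon1,taxon3) = 0.497, d(taxon2,taxon3) = 0.271

taxon1–taxon2: 7/22 sites differ → p ≈ 0.318182, d = −0.75 ln(1 − 0.424243) = 0.414052 ≈ 0.414.
taxon1–taxon3: 8/22 sites differ → p ≈ 0.363636, d = −0.75 ln(1 − 0.484848) = 0.497470 ≈ 0.497.
taxon2–taxon3: 5/22 sites differ → p ≈ 0.227273, d = −0.75 ln(1 − 0.303031) = 0.270761 ≈ 0.271.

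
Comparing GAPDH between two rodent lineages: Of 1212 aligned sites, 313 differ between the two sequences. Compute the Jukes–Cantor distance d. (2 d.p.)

0.32

p = 313/1212 ≈ 0.258251.
d = −(3/4) ln(1 − 4p/3) = −0.75 ln(1 − 0.344335) = −0.75 ln(0.655665)
  = −0.75 × (-0.422105) = 0.316579 substitutions/site.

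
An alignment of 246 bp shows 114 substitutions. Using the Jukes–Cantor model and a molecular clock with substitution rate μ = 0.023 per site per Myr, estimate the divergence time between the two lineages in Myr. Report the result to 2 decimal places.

p = 114/246 ≈ 0.463415.
d = −(3/4) ln(1 − 4p/3) = −0.75 ln(1 − 0.617887) = −0.75 ln(0.382113)
  = −0.75 × (-0.962039) = 0.721529 substitutions/site.
Under a molecular clock d = 2μt, so t = d/(2μ) = 0.721529 / (2 × 0.023) = 15.69 Myr.

15.69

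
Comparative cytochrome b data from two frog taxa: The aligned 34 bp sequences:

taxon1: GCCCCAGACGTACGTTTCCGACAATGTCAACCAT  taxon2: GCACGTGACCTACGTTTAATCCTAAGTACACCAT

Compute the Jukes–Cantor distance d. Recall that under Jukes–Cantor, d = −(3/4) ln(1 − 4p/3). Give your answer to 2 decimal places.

0.48

The sequences differ at 12 of 34 sites, so p = 12/34 ≈ 0.352941.
d = −(3/4) ln(1 − 4p/3) = −0.75 ln(1 − 0.470588) = −0.75 ln(0.529412)
  = −0.75 × (-0.635988) = 0.476991 substitutions/site.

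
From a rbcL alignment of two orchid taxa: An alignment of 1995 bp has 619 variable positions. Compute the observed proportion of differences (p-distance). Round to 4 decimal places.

0.3103

p = 619/1995 = 0.310275… ≈ 0.3103 (to 4 d.p.).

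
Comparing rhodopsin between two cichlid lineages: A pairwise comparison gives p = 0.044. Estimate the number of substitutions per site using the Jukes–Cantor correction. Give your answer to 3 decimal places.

d = −(3/4) ln(1 − 4p/3) = −0.75 ln(1 − 0.058667) = −0.75 ln(0.941333)
  = −0.75 × (-0.060458) = 0.045344 substitutions/site.

0.045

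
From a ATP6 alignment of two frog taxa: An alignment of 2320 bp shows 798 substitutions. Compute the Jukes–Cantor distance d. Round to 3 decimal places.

0.460

p = 798/2320 ≈ 0.343966.
d = −(3/4) ln(1 − 4p/3) = −0.75 ln(1 − 0.458621) = −0.75 ln(0.541379)
  = −0.75 × (-0.613636) = 0.460227 substitutions/site.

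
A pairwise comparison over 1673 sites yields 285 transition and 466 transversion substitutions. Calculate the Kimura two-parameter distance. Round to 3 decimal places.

P = 285/1673 ≈ 0.170353 and Q = 466/1673 ≈ 0.278542.
Under the Kimura two-parameter model, d = −½ ln(1 − 2P − Q) − ¼ ln(1 − 2Q).
1 − 2P − Q = 0.380752, giving −½ ln(0.380752) = 0.482804.
1 − 2Q = 0.442916, giving −¼ ln(0.442916) = 0.203594.
d = 0.482804 + 0.203594 = 0.686398.

0.686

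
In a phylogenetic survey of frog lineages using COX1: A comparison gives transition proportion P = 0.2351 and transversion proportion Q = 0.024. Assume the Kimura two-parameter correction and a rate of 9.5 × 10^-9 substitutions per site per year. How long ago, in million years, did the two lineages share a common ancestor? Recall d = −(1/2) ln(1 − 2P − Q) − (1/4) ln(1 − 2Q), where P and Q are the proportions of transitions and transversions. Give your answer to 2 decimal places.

18.58

Under the Kimura two-parameter model, d = −½ ln(1 − 2P − Q) − ¼ ln(1 − 2Q).
1 − 2P − Q = 0.5058, giving −½ ln(0.5058) = 0.340807.
1 − 2Q = 0.952, giving −¼ ln(0.952) = 0.012298.
d = 0.340807 + 0.012298 = 0.353105.
Under a molecular clock d = 2μt, so t = d/(2μ) = 0.353105 / (2 × 9.5 × 10^-9) = 18.58 million years.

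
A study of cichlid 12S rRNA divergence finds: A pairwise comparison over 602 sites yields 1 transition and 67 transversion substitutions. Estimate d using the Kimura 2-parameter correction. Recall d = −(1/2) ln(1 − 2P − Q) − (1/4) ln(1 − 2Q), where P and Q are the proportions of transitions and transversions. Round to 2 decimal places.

P = 1/602 ≈ 0.001661 and Q = 67/602 ≈ 0.111296.
Under the Kimura two-parameter model, d = −½ ln(1 − 2P − Q) − ¼ ln(1 − 2Q).
1 − 2P − Q = 0.885382, giving −½ ln(0.885382) = 0.060868.
1 − 2Q = 0.777408, giving −¼ ln(0.777408) = 0.062947.
d = 0.060868 + 0.062947 = 0.123815.

0.12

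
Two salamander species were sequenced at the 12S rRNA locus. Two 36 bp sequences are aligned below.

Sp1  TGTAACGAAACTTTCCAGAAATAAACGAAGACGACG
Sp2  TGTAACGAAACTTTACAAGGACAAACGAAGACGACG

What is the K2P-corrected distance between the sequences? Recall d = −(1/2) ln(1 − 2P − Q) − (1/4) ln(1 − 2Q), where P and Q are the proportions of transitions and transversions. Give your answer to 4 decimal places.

Of 36 sites, 4 differences are transitions and 1 are transversions, so P = 4/36 ≈ 0.111111 and Q = 1/36 ≈ 0.027778.
Under the Kimura two-parameter model, d = −½ ln(1 − 2P − Q) − ¼ ln(1 − 2Q).
1 − 2P − Q = 0.75, giving −½ ln(0.75) = 0.143841.
1 − 2Q = 0.944444, giving −¼ ln(0.944444) = 0.014290.
d = 0.143841 + 0.014290 = 0.158131.

0.1581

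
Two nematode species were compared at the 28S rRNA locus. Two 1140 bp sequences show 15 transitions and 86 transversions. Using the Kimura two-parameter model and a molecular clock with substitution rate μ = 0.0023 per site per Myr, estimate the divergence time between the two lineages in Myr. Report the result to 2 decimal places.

20.55

P = 15/1140 ≈ 0.013158 and Q = 86/1140 ≈ 0.075439.
Under the Kimura two-parameter model, d = −½ ln(1 − 2P − Q) − ¼ ln(1 − 2Q).
1 − 2P − Q = 0.898245, giving −½ ln(0.898245) = 0.053656.
1 − 2Q = 0.849122, giving −¼ ln(0.849122) = 0.040888.
d = 0.053656 + 0.040888 = 0.094544.
Under a molecular clock d = 2μt, so t = d/(2μ) = 0.094544 / (2 × 0.0023) = 20.55 Myr.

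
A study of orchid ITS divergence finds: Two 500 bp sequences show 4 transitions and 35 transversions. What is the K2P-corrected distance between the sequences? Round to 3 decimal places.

P = 4/500 = 0.008 and Q = 35/500 = 0.07.
Under the Kimura two-parameter model, d = −½ ln(1 − 2P − Q) − ¼ ln(1 − 2Q).
1 − 2P − Q = 0.914, giving −½ ln(0.914) = 0.044962.
1 − 2Q = 0.86, giving −¼ ln(0.86) = 0.037706.
d = 0.044962 + 0.037706 = 0.082668.

0.083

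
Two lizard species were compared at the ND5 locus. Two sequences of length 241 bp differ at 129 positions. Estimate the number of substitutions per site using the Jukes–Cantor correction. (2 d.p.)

0.94

p = 129/241 ≈ 0.53527.
d = −(3/4) ln(1 − 4p/3) = −0.75 ln(1 − 0.713693) = −0.75 ln(0.286307)
  = −0.75 × (-1.250691) = 0.938018 substitutions/site.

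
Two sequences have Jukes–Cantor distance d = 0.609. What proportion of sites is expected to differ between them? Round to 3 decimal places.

p = (3/4)(1 − e^(−4d/3)) = 0.75 × (1 − e^(-0.812)) = 0.75 × (1 − 0.443969) = 0.417023.

0.417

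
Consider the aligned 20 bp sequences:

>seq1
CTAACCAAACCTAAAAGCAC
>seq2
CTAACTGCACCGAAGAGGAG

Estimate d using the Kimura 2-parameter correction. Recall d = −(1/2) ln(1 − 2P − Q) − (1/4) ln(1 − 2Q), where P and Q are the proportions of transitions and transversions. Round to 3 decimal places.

0.474

Of 20 sites, 3 differences are transitions and 4 are transversions, so P = 3/20 = 0.15 and Q = 4/20 = 0.2.
Under the Kimura two-parameter model, d = −½ ln(1 − 2P − Q) − ¼ ln(1 − 2Q).
1 − 2P − Q = 0.5, giving −½ ln(0.5) = 0.346574.
1 − 2Q = 0.6, giving −¼ ln(0.6) = 0.127706.
d = 0.346574 + 0.127706 = 0.474280.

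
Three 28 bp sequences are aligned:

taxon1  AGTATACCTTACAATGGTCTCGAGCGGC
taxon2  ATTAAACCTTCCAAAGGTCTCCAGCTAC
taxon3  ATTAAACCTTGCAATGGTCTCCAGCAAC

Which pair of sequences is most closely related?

taxon2 and taxon3

taxon1–taxon2: 7/28 differ, p = 0.250, d = 0.304.
taxon1–taxon3: 6/28 differ, p = 0.214, d = 0.252.
taxon2–taxon3: 3/28 differ, p = 0.107, d = 0.116.
The smallest distance is between taxon2 and taxon3.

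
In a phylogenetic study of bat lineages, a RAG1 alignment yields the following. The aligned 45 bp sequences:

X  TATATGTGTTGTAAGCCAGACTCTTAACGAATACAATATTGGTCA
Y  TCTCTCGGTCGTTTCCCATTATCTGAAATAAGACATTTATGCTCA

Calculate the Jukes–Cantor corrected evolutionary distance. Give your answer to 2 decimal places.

The sequences differ at 19 of 45 sites, so p = 19/45 ≈ 0.422222.
d = −(3/4) ln(1 − 4p/3) = −0.75 ln(1 − 0.562963) = −0.75 ln(0.437037)
  = −0.75 × (-0.827737) = 0.620803 substitutions/site.

0.62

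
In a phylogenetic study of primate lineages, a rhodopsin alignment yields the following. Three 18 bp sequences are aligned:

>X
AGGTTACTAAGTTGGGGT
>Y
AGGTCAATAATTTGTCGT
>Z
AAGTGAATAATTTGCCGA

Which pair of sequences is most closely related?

Y and Z

X–Y: 5/18 differ, p = 0.278, d = 0.347.
X–Z: 7/18 differ, p = 0.389, d = 0.548.
Y–Z: 4/18 differ, p = 0.222, d = 0.264.
The smallest distance is between Y and Z.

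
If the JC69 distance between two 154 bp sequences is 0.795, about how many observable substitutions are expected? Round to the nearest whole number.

Invert JC69: p = (3/4)(1 − e^(−4d/3)) = 0.75 × (1 − e^(-1.06)) = 0.75 × (1 − 0.346456) = 0.490158.
Expected differing sites = pL ≈ 0.490158 × 154 = 75.484332 ≈ 75.

75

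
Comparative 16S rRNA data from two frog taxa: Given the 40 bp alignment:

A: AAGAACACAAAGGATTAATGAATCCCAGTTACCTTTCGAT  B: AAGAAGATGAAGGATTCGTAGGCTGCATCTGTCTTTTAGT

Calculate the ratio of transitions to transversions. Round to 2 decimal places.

3.50

Transitions are A↔G and C↔T; transversions are all other mismatches.
Transitions: 14. Transversions: 4.
R = 14/4 = 3.50.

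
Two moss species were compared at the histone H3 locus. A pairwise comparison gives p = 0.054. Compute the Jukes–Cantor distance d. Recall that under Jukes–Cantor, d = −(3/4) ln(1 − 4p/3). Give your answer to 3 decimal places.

d = −(3/4) ln(1 − 4p/3) = −0.75 ln(1 − 0.072) = −0.75 ln(0.928)
  = −0.75 × (-0.074724) = 0.056043 substitutions/site.

0.056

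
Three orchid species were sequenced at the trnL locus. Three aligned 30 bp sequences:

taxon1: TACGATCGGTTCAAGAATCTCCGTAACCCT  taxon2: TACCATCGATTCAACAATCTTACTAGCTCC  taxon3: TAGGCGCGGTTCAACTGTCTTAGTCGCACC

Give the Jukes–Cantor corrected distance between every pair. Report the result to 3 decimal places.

taxon1–taxon2: 9/30 sites differ → p = 0.3, d = −0.75 ln(1 − 0.4) = 0.383119 ≈ 0.383.
taxon1–taxon3: 12/30 sites differ → p = 0.4, d = −0.75 ln(1 − 0.533333) = 0.571605 ≈ 0.572.
taxon2–taxon3: 10/30 sites differ → p ≈ 0.333333, d = −0.75 ln(1 − 0.444444) = 0.440839 ≈ 0.441.

d(taxon1,taxon2) = 0.383, d(taxon1,taxon3) = 0.572, d(taxon2,taxon3) = 0.441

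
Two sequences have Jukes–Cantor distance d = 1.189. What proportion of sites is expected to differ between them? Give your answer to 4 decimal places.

0.5963

p = (3/4)(1 − e^(−4d/3)) = 0.75 × (1 − e^(-1.585333)) = 0.75 × (1 − 0.204880) = 0.596340.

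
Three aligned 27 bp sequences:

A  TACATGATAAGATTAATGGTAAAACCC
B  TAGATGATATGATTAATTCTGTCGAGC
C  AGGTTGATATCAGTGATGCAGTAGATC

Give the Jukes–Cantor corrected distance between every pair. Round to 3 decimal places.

d(A,B) = 0.511, d(A,C) = 1.012, d(B,C) = 0.511

A–B: 10/27 sites differ → p ≈ 0.37037, d = −0.75 ln(1 − 0.493827) = 0.510658 ≈ 0.511.
A–C: 15/27 sites differ → p ≈ 0.555556, d = −0.75 ln(1 − 0.740741) = 1.012446 ≈ 1.012.
B–C: 10/27 sites differ → p ≈ 0.37037, d = −0.75 ln(1 − 0.493827) = 0.510658 ≈ 0.511.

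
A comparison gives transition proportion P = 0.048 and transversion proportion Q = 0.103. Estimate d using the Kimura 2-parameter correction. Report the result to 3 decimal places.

Under the Kimura two-parameter model, d = −½ ln(1 − 2P − Q) − ¼ ln(1 − 2Q).
1 − 2P − Q = 0.801, giving −½ ln(0.801) = 0.110947.
1 − 2Q = 0.794, giving −¼ ln(0.794) = 0.057668.
d = 0.110947 + 0.057668 = 0.168615.

0.169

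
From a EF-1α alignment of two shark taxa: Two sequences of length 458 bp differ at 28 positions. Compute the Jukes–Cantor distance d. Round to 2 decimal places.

p = 28/458 ≈ 0.061135.
d = −(3/4) ln(1 − 4p/3) = −0.75 ln(1 − 0.081513) = −0.75 ln(0.918487)
  = −0.75 × (-0.085028) = 0.063771 substitutions/site.

0.06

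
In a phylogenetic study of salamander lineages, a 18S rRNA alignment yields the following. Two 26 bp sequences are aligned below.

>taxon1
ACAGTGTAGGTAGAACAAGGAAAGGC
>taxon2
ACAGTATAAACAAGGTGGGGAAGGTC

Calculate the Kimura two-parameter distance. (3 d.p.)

1.100

Of 26 sites, 11 differences are transitions and 1 are transversions, so P = 11/26 ≈ 0.423077 and Q = 1/26 ≈ 0.038462.
Under the Kimura two-parameter model, d = −½ ln(1 − 2P − Q) − ¼ ln(1 − 2Q).
1 − 2P − Q = 0.115384, giving −½ ln(0.115384) = 1.079745.
1 − 2Q = 0.923076, giving −¼ ln(0.923076) = 0.020011.
d = 1.079745 + 0.020011 = 1.099756.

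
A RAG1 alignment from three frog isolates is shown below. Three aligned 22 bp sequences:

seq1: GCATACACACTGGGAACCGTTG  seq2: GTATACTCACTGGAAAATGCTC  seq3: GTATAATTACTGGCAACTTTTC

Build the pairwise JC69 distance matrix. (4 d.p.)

d(seq1,seq2) = 0.4141, d(seq1,seq3) = 0.4975, d(seq2,seq3) = 0.3390

seq1–seq2: 7/22 sites differ → p ≈ 0.318182, d = −0.75 ln(1 − 0.424243) = 0.414052 ≈ 0.4141.
seq1–seq3: 8/22 sites differ → p ≈ 0.363636, d = −0.75 ln(1 − 0.484848) = 0.497470 ≈ 0.4975.
seq2–seq3: 6/22 sites differ → p ≈ 0.272727, d = −0.75 ln(1 − 0.363636) = 0.338988 ≈ 0.3390.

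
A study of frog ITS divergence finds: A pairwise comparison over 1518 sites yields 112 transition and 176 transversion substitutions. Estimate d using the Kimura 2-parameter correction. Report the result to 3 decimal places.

P = 112/1518 ≈ 0.073781 and Q = 176/1518 ≈ 0.115942.
Under the Kimura two-parameter model, d = −½ ln(1 − 2P − Q) − ¼ ln(1 − 2Q).
1 − 2P − Q = 0.736496, giving −½ ln(0.736496) = 0.152926.
1 − 2Q = 0.768116, giving −¼ ln(0.768116) = 0.065954.
d = 0.152926 + 0.065954 = 0.218880.

0.219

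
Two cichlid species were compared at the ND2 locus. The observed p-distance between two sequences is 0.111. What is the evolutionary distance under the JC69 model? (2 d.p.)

0.12

d = −(3/4) ln(1 − 4p/3) = −0.75 ln(1 − 0.148) = −0.75 ln(0.852)
  = −0.75 × (-0.160169) = 0.120127 substitutions/site.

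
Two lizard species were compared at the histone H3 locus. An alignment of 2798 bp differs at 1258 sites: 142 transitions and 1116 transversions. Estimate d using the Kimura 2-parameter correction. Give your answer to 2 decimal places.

0.75

P = 142/2798 ≈ 0.050751 and Q = 1116/2798 ≈ 0.398856.
Under the Kimura two-parameter model, d = −½ ln(1 − 2P − Q) − ¼ ln(1 − 2Q).
1 − 2P − Q = 0.499642, giving −½ ln(0.499642) = 0.346932.
1 − 2Q = 0.202288, giving −¼ ln(0.202288) = 0.399516.
d = 0.346932 + 0.399516 = 0.746448.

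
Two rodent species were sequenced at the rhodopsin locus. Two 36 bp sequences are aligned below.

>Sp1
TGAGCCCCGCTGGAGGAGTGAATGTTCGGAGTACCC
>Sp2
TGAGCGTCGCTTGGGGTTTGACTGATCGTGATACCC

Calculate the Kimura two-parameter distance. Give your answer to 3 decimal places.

0.393

Of 36 sites, 4 differences are transitions and 7 are transversions, so P = 4/36 ≈ 0.111111 and Q = 7/36 ≈ 0.194444.
Under the Kimura two-parameter model, d = −½ ln(1 − 2P − Q) − ¼ ln(1 − 2Q).
1 − 2P − Q = 0.583334, giving −½ ln(0.583334) = 0.269498.
1 − 2Q = 0.611112, giving −¼ ln(0.611112) = 0.123119.
d = 0.269498 + 0.123119 = 0.392617.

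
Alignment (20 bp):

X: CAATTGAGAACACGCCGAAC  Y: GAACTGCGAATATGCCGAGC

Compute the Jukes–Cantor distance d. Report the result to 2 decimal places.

0.38

The sequences differ at 6 of 20 sites (1, 4, 7, 11, 13, 19), so p = 6/20 = 0.3.
d = −(3/4) ln(1 − 4p/3) = −0.75 ln(1 − 0.4) = −0.75 ln(0.6)
  = −0.75 × (-0.510826) = 0.383120 substitutions/site.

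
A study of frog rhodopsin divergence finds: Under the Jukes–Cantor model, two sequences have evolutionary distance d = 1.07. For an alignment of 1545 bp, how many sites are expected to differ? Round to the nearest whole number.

881

Invert JC69: p = (3/4)(1 − e^(−4d/3)) = 0.75 × (1 − e^(-1.426667)) = 0.75 × (1 − 0.240108) = 0.569919.
Expected differing sites = pL ≈ 0.569919 × 1545 = 880.524855 ≈ 881.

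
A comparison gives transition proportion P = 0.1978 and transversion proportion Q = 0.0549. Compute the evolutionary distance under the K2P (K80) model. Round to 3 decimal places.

0.328

Under the Kimura two-parameter model, d = −½ ln(1 − 2P − Q) − ¼ ln(1 − 2Q).
1 − 2P − Q = 0.5495, giving −½ ln(0.5495) = 0.299373.
1 − 2Q = 0.8902, giving −¼ ln(0.8902) = 0.029077.
d = 0.299373 + 0.029077 = 0.328450.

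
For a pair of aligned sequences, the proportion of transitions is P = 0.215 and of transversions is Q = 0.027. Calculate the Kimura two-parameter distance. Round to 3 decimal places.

Under the Kimura two-parameter model, d = −½ ln(1 − 2P − Q) − ¼ ln(1 − 2Q).
1 − 2P − Q = 0.543, giving −½ ln(0.543) = 0.305323.
1 − 2Q = 0.946, giving −¼ ln(0.946) = 0.013878.
d = 0.305323 + 0.013878 = 0.319201.

0.319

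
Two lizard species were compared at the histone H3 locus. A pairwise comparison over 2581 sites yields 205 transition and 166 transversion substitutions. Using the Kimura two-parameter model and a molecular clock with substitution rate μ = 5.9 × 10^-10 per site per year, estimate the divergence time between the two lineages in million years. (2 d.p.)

136.18

P = 205/2581 ≈ 0.079427 and Q = 166/2581 ≈ 0.064316.
Under the Kimura two-parameter model, d = −½ ln(1 − 2P − Q) − ¼ ln(1 − 2Q).
1 − 2P − Q = 0.77683, giving −½ ln(0.77683) = 0.126267.
1 − 2Q = 0.871368, giving −¼ ln(0.871368) = 0.034423.
d = 0.126267 + 0.034423 = 0.160690.
Under a molecular clock d = 2μt, so t = d/(2μ) = 0.160690 / (2 × 5.9 × 10^-10) = 136.18 million years.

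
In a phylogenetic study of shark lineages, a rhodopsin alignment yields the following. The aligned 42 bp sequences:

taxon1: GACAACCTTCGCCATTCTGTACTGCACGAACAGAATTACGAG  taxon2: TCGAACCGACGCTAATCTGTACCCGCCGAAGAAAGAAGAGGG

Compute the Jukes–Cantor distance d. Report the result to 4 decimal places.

The sequences differ at 19 of 42 sites, so p = 19/42 ≈ 0.452381.
d = −(3/4) ln(1 − 4p/3) = −0.75 ln(1 − 0.603175) = −0.75 ln(0.396825)
  = −0.75 × (-0.924260) = 0.693195 substitutions/site.

0.6932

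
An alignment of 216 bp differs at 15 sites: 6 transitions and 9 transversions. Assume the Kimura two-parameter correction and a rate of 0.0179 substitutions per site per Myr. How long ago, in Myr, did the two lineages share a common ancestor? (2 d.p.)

2.04

P = 6/216 ≈ 0.027778 and Q = 9/216 ≈ 0.041667.
Under the Kimura two-parameter model, d = −½ ln(1 − 2P − Q) − ¼ ln(1 − 2Q).
1 − 2P − Q = 0.902777, giving −½ ln(0.902777) = 0.051140.
1 − 2Q = 0.916666, giving −¼ ln(0.916666) = 0.021753.
d = 0.051140 + 0.021753 = 0.072893.
Under a molecular clock d = 2μt, so t = d/(2μ) = 0.072893 / (2 × 0.0179) = 2.04 Myr.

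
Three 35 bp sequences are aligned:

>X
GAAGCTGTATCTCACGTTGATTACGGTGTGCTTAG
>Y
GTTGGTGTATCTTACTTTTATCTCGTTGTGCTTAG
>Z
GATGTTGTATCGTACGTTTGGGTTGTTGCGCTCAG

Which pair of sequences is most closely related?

X–Y: 9/35 differ, p = 0.257, d = 0.315.
X–Z: 13/35 differ, p = 0.371, d = 0.513.
Y–Z: 10/35 differ, p = 0.286, d = 0.360.
The smallest distance is between X and Y.

X and Y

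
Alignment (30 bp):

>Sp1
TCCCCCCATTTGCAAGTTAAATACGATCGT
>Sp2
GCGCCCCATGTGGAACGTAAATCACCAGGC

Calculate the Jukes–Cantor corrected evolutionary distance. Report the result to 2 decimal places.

The sequences differ at 13 of 30 sites, so p = 13/30 ≈ 0.433333.
d = −(3/4) ln(1 − 4p/3) = −0.75 ln(1 − 0.577777) = −0.75 ln(0.422223)
  = −0.75 × (-0.862222) = 0.646667 substitutions/site.

0.65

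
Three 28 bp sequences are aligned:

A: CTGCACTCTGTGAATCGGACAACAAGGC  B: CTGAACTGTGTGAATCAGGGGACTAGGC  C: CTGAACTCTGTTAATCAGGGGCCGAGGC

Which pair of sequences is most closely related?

B and C

A–B: 7/28 differ, p = 0.250, d = 0.304.
A–C: 8/28 differ, p = 0.286, d = 0.360.
B–C: 4/28 differ, p = 0.143, d = 0.158.
The smallest distance is between B and C.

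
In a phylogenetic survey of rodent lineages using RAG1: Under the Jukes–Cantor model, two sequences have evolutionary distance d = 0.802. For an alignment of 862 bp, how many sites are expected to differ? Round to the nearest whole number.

425

Invert JC69: p = (3/4)(1 − e^(−4d/3)) = 0.75 × (1 − e^(-1.069333)) = 0.75 × (1 − 0.343237) = 0.492572.
Expected differing sites = pL ≈ 0.492572 × 862 = 424.597064 ≈ 425.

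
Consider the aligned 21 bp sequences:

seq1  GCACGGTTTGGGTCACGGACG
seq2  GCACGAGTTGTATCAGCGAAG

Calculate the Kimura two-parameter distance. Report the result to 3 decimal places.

Of 21 sites, 2 differences are transitions and 5 are transversions, so P = 2/21 ≈ 0.095238 and Q = 5/21 ≈ 0.238095.
Under the Kimura two-parameter model, d = −½ ln(1 − 2P − Q) − ¼ ln(1 − 2Q).
1 − 2P − Q = 0.571429, giving −½ ln(0.571429) = 0.279808.
1 − 2Q = 0.52381, giving −¼ ln(0.52381) = 0.161657.
d = 0.279808 + 0.161657 = 0.441465.

0.441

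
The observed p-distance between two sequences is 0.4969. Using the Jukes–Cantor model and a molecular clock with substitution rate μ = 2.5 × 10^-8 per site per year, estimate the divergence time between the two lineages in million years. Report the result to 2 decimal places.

d = −(3/4) ln(1 − 4p/3) = −0.75 ln(1 − 0.662533) = −0.75 ln(0.337467)
  = −0.75 × (-1.086288) = 0.814716 substitutions/site.
Under a molecular clock d = 2μt, so t = d/(2μ) = 0.814716 / (2 × 2.5 × 10^-8) = 16.29 million years.

16.29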